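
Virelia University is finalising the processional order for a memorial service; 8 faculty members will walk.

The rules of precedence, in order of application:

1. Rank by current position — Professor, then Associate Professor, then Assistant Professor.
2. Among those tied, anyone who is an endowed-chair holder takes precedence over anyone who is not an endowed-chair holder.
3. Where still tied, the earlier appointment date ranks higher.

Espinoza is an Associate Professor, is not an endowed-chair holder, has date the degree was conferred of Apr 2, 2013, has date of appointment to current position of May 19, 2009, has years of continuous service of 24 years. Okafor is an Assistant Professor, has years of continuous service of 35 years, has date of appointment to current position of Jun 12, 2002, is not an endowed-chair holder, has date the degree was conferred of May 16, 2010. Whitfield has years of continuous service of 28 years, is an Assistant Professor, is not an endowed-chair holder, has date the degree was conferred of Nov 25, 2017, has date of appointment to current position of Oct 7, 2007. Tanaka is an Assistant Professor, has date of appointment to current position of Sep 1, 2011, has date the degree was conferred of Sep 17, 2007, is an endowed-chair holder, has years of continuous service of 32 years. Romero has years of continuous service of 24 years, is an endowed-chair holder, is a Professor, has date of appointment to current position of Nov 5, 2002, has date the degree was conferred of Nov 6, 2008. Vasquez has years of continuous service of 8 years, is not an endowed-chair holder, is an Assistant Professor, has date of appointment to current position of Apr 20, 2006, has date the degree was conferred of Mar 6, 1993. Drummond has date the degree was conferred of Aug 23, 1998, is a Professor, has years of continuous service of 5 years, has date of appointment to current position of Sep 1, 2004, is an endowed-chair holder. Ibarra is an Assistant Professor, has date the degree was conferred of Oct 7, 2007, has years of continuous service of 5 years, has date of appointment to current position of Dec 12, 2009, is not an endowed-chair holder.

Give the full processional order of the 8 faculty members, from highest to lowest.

Romero, Drummond, Espinoza, Tanaka, Okafor, Vasquez, Whitfield, Ibarra

By current position: Romero and Drummond (Professor); then Espinoza (Associate Professor); then Tanaka, Okafor, Vasquez, Whitfield and Ibarra (Assistant Professor).
Romero and Drummond are each an endowed-chair holder, so the next rule applies.
Among Romero and Drummond, by date of appointment to current position (earlier first): Romero (Nov 5, 2002) before Drummond (Sep 1, 2004).
Among Tanaka, Okafor, Vasquez, Whitfield and Ibarra, an endowed-chair holder before not an endowed-chair holder: Tanaka (an endowed-chair holder) before Okafor, Vasquez, Whitfield and Ibarra (not an endowed-chair holder).
Among Okafor, Vasquez, Whitfield and Ibarra, by date of appointment to current position (earlier first): Okafor (Jun 12, 2002) before Vasquez (Apr 20, 2006) before Whitfield (Oct 7, 2007) before Ibarra (Dec 12, 2009).
Full order: Romero, Drummond, Espinoza, Tanaka, Okafor, Vasquez, Whitfield, Ibarra.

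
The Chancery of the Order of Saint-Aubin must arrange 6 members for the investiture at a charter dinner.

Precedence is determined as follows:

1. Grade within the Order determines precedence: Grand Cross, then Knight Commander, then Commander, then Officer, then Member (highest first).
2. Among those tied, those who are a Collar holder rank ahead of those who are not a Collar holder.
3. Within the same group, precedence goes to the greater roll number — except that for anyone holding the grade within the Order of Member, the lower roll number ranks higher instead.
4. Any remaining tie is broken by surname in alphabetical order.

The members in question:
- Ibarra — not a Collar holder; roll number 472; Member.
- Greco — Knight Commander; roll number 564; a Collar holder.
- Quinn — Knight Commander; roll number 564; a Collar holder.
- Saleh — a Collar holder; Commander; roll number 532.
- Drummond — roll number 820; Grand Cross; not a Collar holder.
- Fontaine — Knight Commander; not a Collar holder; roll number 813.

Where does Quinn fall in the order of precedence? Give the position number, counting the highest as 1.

3

By grade within the Order: Drummond (Grand Cross); then Greco, Quinn and Fontaine (Knight Commander); then Saleh (Commander); then Ibarra (Member).
Among Greco, Quinn and Fontaine, a Collar holder before not a Collar holder: Greco and Quinn (a Collar holder) before Fontaine (not a Collar holder).
Greco and Quinn both have roll number 564, so the next rule applies.
Among Greco and Quinn, alphabetically by surname: Greco before Quinn.
Order: Drummond, Greco, Quinn, Fontaine, Saleh, Ibarra. So position 3.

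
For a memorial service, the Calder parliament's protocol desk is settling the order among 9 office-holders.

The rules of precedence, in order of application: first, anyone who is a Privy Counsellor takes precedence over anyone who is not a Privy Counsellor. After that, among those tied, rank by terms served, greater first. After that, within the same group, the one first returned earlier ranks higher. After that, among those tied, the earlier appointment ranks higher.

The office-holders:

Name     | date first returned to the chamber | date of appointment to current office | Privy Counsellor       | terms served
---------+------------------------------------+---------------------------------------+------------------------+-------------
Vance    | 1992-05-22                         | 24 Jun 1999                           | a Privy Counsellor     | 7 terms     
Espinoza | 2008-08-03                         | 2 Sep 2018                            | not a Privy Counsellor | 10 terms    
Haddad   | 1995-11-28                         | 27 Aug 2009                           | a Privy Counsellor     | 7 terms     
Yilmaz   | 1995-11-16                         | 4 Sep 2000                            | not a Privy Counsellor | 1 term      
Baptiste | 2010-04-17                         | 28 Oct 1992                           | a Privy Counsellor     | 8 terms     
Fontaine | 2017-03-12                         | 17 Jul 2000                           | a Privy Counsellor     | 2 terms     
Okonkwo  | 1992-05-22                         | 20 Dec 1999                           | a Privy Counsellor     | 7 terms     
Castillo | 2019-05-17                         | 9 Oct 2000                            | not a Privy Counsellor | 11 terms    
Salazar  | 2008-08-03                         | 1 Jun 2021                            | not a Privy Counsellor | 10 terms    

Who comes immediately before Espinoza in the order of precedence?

By the first rule: Baptiste, Vance, Okonkwo, Haddad and Fontaine (each a Privy Counsellor); then Castillo, Espinoza, Salazar and Yilmaz (each not a Privy Counsellor).
Among Baptiste, Vance, Okonkwo, Haddad and Fontaine, by terms served (higher first): Baptiste (8 terms) before Vance, Okonkwo and Haddad (7 terms) before Fontaine (2 terms).
Among Vance, Okonkwo and Haddad, by date first returned to the chamber (earlier first): Vance and Okonkwo (1992-05-22) before Haddad (1995-11-28).
Among Vance and Okonkwo, by date of appointment to current office (earlier first): Vance (24 Jun 1999) before Okonkwo (20 Dec 1999).
Among Castillo, Espinoza, Salazar and Yilmaz, by terms served (higher first): Castillo (11 terms) before Espinoza and Salazar (10 terms) before Yilmaz (1 term).
Espinoza and Salazar both have date first returned to the chamber 2008-08-03, so the next rule applies.
Among Espinoza and Salazar, by date of appointment to current office (earlier first): Espinoza (2 Sep 2018) before Salazar (1 Jun 2021).
Order: Baptiste, Vance, Okonkwo, Haddad, Fontaine, Castillo, Espinoza, Salazar, Yilmaz.

Castillo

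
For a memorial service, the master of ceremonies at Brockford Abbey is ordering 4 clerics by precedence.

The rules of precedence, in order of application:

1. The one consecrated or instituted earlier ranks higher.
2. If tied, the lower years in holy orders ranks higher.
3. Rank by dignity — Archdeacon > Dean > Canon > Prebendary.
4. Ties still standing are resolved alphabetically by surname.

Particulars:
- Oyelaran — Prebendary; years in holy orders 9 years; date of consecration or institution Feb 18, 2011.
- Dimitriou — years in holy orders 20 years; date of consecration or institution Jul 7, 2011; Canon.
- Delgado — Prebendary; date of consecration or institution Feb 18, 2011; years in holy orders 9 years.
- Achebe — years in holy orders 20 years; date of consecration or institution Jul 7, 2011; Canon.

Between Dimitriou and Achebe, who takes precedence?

Achebe

By date of consecration or institution (earlier first): Delgado and Oyelaran (both Feb 18, 2011); then Achebe and Dimitriou (both Jul 7, 2011).
Delgado and Oyelaran both have years in holy orders 9 years, so the next rule applies.
Delgado and Oyelaran are each Prebendary, so the next rule applies.
Among Delgado and Oyelaran, alphabetically by surname: Delgado before Oyelaran.
Achebe and Dimitriou both have years in holy orders 20 years, so the next rule applies.
Achebe and Dimitriou are each Canon, so the next rule applies.
Among Achebe and Dimitriou, alphabetically by surname: Achebe before Dimitriou.
So Achebe takes precedence.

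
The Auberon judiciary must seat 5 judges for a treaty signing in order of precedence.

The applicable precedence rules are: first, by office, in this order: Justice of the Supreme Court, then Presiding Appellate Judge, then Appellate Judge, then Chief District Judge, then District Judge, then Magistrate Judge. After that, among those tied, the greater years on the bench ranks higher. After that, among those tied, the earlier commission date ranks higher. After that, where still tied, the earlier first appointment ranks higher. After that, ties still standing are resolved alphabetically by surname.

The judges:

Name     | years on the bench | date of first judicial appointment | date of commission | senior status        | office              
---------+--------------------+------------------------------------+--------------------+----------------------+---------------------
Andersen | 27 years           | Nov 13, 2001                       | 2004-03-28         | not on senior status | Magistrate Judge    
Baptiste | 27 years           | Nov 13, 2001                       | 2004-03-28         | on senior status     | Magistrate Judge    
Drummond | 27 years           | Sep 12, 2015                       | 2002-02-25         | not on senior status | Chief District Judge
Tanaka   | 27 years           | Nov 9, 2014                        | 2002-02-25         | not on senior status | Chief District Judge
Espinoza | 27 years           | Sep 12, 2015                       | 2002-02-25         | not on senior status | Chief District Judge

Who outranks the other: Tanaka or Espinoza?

By office: Tanaka, Drummond and Espinoza (Chief District Judge); then Andersen and Baptiste (Magistrate Judge).
Tanaka, Drummond and Espinoza all have years on the bench 27 years, so the next rule applies.
Tanaka, Drummond and Espinoza all have date of commission 2002-02-25, so the next rule applies.
Among Tanaka, Drummond and Espinoza, by date of first judicial appointment (earlier first): Tanaka (Nov 9, 2014) before Drummond and Espinoza (Sep 12, 2015).
Among Drummond and Espinoza, alphabetically by surname: Drummond before Espinoza.
Andersen and Baptiste both have years on the bench 27 years, so the next rule applies.
Andersen and Baptiste both have date of commission 2004-03-28, so the next rule applies.
Andersen and Baptiste both have date of first judicial appointment Nov 13, 2001, so the next rule applies.
Among Andersen and Baptiste, alphabetically by surname: Andersen before Baptiste.
So Tanaka takes precedence.

Tanaka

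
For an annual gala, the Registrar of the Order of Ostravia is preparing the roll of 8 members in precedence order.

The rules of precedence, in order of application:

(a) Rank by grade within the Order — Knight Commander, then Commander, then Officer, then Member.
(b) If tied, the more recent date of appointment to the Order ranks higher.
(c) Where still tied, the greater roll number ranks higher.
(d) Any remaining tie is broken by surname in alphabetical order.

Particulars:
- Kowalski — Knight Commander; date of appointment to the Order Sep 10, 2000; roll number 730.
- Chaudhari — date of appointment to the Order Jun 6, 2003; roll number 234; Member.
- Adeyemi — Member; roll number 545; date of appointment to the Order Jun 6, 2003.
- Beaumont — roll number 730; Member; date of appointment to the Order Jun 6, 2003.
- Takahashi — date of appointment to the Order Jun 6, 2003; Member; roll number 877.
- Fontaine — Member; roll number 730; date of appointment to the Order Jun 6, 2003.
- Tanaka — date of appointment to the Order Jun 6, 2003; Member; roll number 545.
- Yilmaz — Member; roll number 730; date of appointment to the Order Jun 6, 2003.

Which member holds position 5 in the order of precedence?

By grade within the Order: Kowalski (Knight Commander); then Takahashi, Beaumont, Fontaine, Yilmaz, Adeyemi, Tanaka and Chaudhari (Member).
Takahashi, Beaumont, Fontaine, Yilmaz, Adeyemi, Tanaka and Chaudhari all have date of appointment to the Order Jun 6, 2003, so the next rule applies.
Among Takahashi, Beaumont, Fontaine, Yilmaz, Adeyemi, Tanaka and Chaudhari, by roll number (higher first): Takahashi (877) before Beaumont, Fontaine and Yilmaz (730) before Adeyemi and Tanaka (545) before Chaudhari (234).
Among Beaumont, Fontaine and Yilmaz, alphabetically by surname: Beaumont before Fontaine before Yilmaz.
Among Adeyemi and Tanaka, alphabetically by surname: Adeyemi before Tanaka.
Order: Kowalski, Takahashi, Beaumont, Fontaine, Yilmaz, Adeyemi, Tanaka, Chaudhari.

Yilmaz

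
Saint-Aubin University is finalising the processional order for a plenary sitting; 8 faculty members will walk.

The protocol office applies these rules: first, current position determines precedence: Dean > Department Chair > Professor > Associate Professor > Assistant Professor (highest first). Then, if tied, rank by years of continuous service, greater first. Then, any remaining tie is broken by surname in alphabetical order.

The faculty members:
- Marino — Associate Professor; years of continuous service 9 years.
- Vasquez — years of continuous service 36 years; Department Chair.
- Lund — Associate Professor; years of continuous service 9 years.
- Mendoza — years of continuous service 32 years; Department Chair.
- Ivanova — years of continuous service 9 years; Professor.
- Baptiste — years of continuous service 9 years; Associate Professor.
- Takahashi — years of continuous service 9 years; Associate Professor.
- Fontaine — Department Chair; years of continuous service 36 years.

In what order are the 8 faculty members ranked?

By current position: Fontaine, Vasquez and Mendoza (Department Chair); then Ivanova (Professor); then Baptiste, Lund, Marino and Takahashi (Associate Professor).
Among Fontaine, Vasquez and Mendoza, by years of continuous service (higher first): Fontaine and Vasquez (36 years) before Mendoza (32 years).
Among Fontaine and Vasquez, alphabetically by surname: Fontaine before Vasquez.
Baptiste, Lund, Marino and Takahashi all have years of continuous service 9 years, so the next rule applies.
Among Baptiste, Lund, Marino and Takahashi, alphabetically by surname: Baptiste before Lund before Marino before Takahashi.
Full order: Fontaine, Vasquez, Mendoza, Ivanova, Baptiste, Lund, Marino, Takahashi.

Fontaine, Vasquez, Mendoza, Ivanova, Baptiste, Lund, Marino, Takahashi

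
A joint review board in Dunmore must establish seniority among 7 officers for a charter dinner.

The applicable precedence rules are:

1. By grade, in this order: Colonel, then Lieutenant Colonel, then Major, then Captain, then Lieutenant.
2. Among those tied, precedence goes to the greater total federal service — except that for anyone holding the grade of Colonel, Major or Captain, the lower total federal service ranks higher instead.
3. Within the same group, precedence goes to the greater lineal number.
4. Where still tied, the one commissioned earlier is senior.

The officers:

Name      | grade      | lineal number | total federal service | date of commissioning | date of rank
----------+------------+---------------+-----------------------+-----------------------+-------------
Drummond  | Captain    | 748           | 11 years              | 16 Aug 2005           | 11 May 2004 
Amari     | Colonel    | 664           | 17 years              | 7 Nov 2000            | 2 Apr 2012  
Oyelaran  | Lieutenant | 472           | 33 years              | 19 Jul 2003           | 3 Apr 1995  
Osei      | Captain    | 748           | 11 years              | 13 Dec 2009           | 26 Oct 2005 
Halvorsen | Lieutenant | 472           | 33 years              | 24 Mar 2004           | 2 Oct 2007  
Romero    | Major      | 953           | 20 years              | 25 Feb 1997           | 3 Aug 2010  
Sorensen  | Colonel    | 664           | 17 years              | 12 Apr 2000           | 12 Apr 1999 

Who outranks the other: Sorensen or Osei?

By grade: Sorensen and Amari (Colonel); then Romero (Major); then Drummond and Osei (Captain); then Oyelaran and Halvorsen (Lieutenant).
Sorensen and Amari both have total federal service 17 years, so the next rule applies.
Sorensen and Amari both have lineal number 664, so the next rule applies.
Among Sorensen and Amari, by date of commissioning (earlier first): Sorensen (12 Apr 2000) before Amari (7 Nov 2000).
Drummond and Osei both have total federal service 11 years, so the next rule applies.
Drummond and Osei both have lineal number 748, so the next rule applies.
Among Drummond and Osei, by date of commissioning (earlier first): Drummond (16 Aug 2005) before Osei (13 Dec 2009).
Oyelaran and Halvorsen both have total federal service 33 years, so the next rule applies.
Oyelaran and Halvorsen both have lineal number 472, so the next rule applies.
Among Oyelaran and Halvorsen, by date of commissioning (earlier first): Oyelaran (19 Jul 2003) before Halvorsen (24 Mar 2004).
So Sorensen takes precedence.

Sorensen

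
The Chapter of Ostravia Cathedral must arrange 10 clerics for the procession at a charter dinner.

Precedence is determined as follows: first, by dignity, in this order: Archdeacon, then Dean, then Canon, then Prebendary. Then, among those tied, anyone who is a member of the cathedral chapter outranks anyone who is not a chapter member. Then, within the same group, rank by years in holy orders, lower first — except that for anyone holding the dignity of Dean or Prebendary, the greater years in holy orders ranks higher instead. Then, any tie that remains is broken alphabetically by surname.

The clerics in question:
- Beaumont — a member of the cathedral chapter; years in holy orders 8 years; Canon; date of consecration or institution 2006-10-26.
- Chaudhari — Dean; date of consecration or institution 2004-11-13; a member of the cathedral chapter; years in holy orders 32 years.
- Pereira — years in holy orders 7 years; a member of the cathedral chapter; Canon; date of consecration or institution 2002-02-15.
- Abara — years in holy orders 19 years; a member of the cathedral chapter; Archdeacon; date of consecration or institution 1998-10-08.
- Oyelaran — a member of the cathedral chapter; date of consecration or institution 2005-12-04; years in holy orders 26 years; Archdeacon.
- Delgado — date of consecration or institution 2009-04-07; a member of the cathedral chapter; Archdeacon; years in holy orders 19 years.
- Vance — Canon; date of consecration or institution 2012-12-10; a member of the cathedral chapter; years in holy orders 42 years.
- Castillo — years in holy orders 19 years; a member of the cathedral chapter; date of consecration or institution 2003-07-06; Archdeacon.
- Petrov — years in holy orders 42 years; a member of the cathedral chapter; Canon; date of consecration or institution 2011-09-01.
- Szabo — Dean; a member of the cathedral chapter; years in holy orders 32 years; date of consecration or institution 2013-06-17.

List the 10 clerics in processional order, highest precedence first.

Abara, Castillo, Delgado, Oyelaran, Chaudhari, Szabo, Pereira, Beaumont, Petrov, Vance

By dignity: Abara, Castillo, Delgado and Oyelaran (Archdeacon); then Chaudhari and Szabo (Dean); then Pereira, Beaumont, Petrov and Vance (Canon).
Abara, Castillo, Delgado and Oyelaran are each a member of the cathedral chapter, so the next rule applies.
Among Abara, Castillo, Delgado and Oyelaran, by years in holy orders (lower first): Abara, Castillo and Delgado (19 years) before Oyelaran (26 years).
Among Abara, Castillo and Delgado, alphabetically by surname: Abara before Castillo before Delgado.
Chaudhari and Szabo are each a member of the cathedral chapter, so the next rule applies.
Chaudhari and Szabo both have years in holy orders 32 years, so the next rule applies.
Among Chaudhari and Szabo, alphabetically by surname: Chaudhari before Szabo.
Pereira, Beaumont, Petrov and Vance are each a member of the cathedral chapter, so the next rule applies.
Among Pereira, Beaumont, Petrov and Vance, by years in holy orders (lower first): Pereira (7 years) before Beaumont (8 years) before Petrov and Vance (42 years).
Among Petrov and Vance, alphabetically by surname: Petrov before Vance.
Full order: Abara, Castillo, Delgado, Oyelaran, Chaudhari, Szabo, Pereira, Beaumont, Petrov, Vance.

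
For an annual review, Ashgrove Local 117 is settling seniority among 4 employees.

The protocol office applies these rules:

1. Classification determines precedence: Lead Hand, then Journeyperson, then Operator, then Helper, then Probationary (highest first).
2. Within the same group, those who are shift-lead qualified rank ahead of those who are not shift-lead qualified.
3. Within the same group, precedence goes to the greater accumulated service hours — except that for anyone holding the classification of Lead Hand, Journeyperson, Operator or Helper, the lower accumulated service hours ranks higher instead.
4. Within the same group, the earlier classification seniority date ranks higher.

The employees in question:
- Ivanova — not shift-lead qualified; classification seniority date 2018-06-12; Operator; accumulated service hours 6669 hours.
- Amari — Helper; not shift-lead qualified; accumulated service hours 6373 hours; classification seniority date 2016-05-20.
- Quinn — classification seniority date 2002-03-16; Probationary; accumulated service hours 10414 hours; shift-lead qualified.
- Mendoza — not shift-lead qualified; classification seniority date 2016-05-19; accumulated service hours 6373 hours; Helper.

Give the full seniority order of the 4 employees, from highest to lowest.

By classification: Ivanova (Operator); then Mendoza and Amari (Helper); then Quinn (Probationary).
Mendoza and Amari are each not shift-lead qualified, so the next rule applies.
Mendoza and Amari both have accumulated service hours 6373 hours, so the next rule applies.
Among Mendoza and Amari, by classification seniority date (earlier first): Mendoza (2016-05-19) before Amari (2016-05-20).
Full order: Ivanova, Mendoza, Amari, Quinn.

Ivanova, Mendoza, Amari, Quinn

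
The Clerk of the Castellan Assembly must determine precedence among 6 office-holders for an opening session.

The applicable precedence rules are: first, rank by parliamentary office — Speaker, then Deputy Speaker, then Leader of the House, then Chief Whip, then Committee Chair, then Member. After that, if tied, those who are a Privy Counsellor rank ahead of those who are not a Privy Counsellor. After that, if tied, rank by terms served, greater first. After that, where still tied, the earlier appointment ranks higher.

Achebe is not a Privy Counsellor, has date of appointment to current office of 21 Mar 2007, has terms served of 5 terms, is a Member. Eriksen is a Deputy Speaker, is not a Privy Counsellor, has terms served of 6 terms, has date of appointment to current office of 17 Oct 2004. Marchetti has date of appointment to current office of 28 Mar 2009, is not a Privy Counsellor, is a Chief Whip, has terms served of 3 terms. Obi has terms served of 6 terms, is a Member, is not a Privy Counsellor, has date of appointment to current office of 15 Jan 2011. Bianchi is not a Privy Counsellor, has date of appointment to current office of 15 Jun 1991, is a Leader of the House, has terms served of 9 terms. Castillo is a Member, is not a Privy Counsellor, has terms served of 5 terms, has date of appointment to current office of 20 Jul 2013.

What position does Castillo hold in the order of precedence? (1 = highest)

By parliamentary office: Eriksen (Deputy Speaker); then Bianchi (Leader of the House); then Marchetti (Chief Whip); then Obi, Achebe and Castillo (Member).
Obi, Achebe and Castillo are each not a Privy Counsellor, so the next rule applies.
Among Obi, Achebe and Castillo, by terms served (higher first): Obi (6 terms) before Achebe and Castillo (5 terms).
Among Achebe and Castillo, by date of appointment to current office (earlier first): Achebe (21 Mar 2007) before Castillo (20 Jul 2013).
Order: Eriksen, Bianchi, Marchetti, Obi, Achebe, Castillo. So position 6.

6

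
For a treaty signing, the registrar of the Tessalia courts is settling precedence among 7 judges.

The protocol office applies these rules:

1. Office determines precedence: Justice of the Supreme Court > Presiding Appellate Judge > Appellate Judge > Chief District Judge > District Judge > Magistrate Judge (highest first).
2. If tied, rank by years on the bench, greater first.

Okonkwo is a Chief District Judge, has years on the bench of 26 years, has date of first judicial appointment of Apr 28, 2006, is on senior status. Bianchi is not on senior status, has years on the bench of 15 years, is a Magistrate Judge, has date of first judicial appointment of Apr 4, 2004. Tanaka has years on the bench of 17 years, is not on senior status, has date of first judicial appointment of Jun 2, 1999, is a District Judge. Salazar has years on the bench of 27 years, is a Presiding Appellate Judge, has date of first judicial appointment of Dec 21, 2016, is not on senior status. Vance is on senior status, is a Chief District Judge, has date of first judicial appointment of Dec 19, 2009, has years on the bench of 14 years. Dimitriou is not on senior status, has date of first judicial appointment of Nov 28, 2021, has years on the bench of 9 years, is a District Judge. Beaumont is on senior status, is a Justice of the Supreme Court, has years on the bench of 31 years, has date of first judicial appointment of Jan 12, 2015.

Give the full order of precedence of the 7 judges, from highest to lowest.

By office: Beaumont (Justice of the Supreme Court); then Salazar (Presiding Appellate Judge); then Okonkwo and Vance (Chief District Judge); then Tanaka and Dimitriou (District Judge); then Bianchi (Magistrate Judge).
Among Okonkwo and Vance, by years on the bench (higher first): Okonkwo (26 years) before Vance (14 years).
Among Tanaka and Dimitriou, by years on the bench (higher first): Tanaka (17 years) before Dimitriou (9 years).
Full order: Beaumont, Salazar, Okonkwo, Vance, Tanaka, Dimitriou, Bianchi.

Beaumont, Salazar, Okonkwo, Vance, Tanaka, Dimitriou, Bianchi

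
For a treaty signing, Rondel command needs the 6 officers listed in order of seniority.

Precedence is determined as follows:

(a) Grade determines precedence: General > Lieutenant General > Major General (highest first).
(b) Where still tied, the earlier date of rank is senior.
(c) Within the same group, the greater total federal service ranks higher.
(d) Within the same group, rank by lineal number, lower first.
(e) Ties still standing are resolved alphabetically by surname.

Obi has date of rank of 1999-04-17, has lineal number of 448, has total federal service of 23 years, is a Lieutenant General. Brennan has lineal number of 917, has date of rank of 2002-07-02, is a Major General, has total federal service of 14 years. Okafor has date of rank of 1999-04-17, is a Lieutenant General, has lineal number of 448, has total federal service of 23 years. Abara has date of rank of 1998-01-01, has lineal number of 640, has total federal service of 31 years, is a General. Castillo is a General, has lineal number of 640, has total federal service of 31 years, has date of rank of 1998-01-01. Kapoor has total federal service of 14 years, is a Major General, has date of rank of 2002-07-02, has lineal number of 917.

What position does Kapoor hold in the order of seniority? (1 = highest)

By grade: Abara and Castillo (General); then Obi and Okafor (Lieutenant General); then Brennan and Kapoor (Major General).
Abara and Castillo both have date of rank 1998-01-01, so the next rule applies.
Abara and Castillo both have total federal service 31 years, so the next rule applies.
Abara and Castillo both have lineal number 640, so the next rule applies.
Among Abara and Castillo, alphabetically by surname: Abara before Castillo.
Obi and Okafor both have date of rank 1999-04-17, so the next rule applies.
Obi and Okafor both have total federal service 23 years, so the next rule applies.
Obi and Okafor both have lineal number 448, so the next rule applies.
Among Obi and Okafor, alphabetically by surname: Obi before Okafor.
Brennan and Kapoor both have date of rank 2002-07-02, so the next rule applies.
Brennan and Kapoor both have total federal service 14 years, so the next rule applies.
Brennan and Kapoor both have lineal number 917, so the next rule applies.
Among Brennan and Kapoor, alphabetically by surname: Brennan before Kapoor.
Order: Abara, Castillo, Obi, Okafor, Brennan, Kapoor. So position 6.

6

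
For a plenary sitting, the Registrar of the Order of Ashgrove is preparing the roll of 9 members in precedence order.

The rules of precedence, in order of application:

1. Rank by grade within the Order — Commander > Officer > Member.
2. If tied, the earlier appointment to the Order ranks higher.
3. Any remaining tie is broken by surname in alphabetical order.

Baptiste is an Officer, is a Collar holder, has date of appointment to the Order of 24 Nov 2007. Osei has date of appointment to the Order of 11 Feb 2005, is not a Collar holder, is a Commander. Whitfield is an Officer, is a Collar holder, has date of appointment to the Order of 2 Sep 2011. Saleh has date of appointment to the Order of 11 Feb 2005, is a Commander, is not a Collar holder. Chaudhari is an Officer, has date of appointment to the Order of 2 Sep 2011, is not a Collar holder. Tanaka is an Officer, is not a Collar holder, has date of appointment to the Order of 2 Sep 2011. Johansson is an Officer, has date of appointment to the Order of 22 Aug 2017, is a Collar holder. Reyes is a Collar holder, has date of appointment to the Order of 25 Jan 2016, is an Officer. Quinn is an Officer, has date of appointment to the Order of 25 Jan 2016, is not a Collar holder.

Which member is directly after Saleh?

By grade within the Order: Osei and Saleh (Commander); then Baptiste, Chaudhari, Tanaka, Whitfield, Quinn, Reyes and Johansson (Officer).
Osei and Saleh both have date of appointment to the Order 11 Feb 2005, so the next rule applies.
Among Osei and Saleh, alphabetically by surname: Osei before Saleh.
Among Baptiste, Chaudhari, Tanaka, Whitfield, Quinn, Reyes and Johansson, by date of appointment to the Order (earlier first): Baptiste (24 Nov 2007) before Chaudhari, Tanaka and Whitfield (2 Sep 2011) before Quinn and Reyes (25 Jan 2016) before Johansson (22 Aug 2017).
Among Chaudhari, Tanaka and Whitfield, alphabetically by surname: Chaudhari before Tanaka before Whitfield.
Among Quinn and Reyes, alphabetically by surname: Quinn before Reyes.
Order: Osei, Saleh, Baptiste, Chaudhari, Tanaka, Whitfield, Quinn, Reyes, Johansson.

Baptiste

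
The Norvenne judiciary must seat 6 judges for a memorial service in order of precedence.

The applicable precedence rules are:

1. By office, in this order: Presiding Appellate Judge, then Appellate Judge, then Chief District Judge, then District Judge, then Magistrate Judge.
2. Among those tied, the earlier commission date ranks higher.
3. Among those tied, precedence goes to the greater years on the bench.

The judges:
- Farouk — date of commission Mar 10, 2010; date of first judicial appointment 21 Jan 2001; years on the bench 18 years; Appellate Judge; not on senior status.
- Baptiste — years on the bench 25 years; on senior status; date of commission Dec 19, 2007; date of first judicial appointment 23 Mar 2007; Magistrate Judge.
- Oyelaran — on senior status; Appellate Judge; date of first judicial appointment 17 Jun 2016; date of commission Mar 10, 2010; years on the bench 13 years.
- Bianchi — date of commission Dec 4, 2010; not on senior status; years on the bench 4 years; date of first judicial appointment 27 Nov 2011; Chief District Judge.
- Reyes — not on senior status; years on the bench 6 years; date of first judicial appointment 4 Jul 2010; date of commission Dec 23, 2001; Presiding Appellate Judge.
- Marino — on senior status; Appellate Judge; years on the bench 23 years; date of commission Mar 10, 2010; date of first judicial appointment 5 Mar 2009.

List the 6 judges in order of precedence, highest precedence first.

By office: Reyes (Presiding Appellate Judge); then Marino, Farouk and Oyelaran (Appellate Judge); then Bianchi (Chief District Judge); then Baptiste (Magistrate Judge).
Marino, Farouk and Oyelaran all have date of commission Mar 10, 2010, so the next rule applies.
Among Marino, Farouk and Oyelaran, by years on the bench (higher first): Marino (23 years) before Farouk (18 years) before Oyelaran (13 years).
Full order: Reyes, Marino, Farouk, Oyelaran, Bianchi, Baptiste.

Reyes, Marino, Farouk, Oyelaran, Bianchi, Baptiste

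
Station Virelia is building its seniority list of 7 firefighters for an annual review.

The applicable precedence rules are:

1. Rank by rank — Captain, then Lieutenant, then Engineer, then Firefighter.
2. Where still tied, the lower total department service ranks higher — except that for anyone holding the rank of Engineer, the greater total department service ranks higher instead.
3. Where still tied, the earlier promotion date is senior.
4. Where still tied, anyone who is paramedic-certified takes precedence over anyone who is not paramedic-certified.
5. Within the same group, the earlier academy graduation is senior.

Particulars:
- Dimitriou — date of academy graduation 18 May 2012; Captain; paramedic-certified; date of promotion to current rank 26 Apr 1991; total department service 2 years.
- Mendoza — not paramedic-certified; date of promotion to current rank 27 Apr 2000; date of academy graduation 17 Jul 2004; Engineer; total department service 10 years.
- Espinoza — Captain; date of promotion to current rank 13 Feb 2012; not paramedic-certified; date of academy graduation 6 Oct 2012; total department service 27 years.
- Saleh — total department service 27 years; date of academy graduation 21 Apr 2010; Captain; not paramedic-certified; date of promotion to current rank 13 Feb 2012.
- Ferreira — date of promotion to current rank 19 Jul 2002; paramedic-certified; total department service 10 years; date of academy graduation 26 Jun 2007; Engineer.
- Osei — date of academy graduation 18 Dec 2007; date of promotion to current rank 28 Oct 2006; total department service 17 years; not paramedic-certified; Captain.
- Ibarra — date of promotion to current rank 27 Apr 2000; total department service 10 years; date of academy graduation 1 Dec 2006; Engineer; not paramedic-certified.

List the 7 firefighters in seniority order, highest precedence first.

By rank: Dimitriou, Osei, Saleh and Espinoza (Captain); then Mendoza, Ibarra and Ferreira (Engineer).
Among Dimitriou, Osei, Saleh and Espinoza, by total department service (lower first): Dimitriou (2 years) before Osei (17 years) before Saleh and Espinoza (27 years).
Saleh and Espinoza both have date of promotion to current rank 13 Feb 2012, so the next rule applies.
Saleh and Espinoza are each not paramedic-certified, so the next rule applies.
Among Saleh and Espinoza, by date of academy graduation (earlier first): Saleh (21 Apr 2010) before Espinoza (6 Oct 2012).
Mendoza, Ibarra and Ferreira all have total department service 10 years, so the next rule applies.
Among Mendoza, Ibarra and Ferreira, by date of promotion to current rank (earlier first): Mendoza and Ibarra (27 Apr 2000) before Ferreira (19 Jul 2002).
Mendoza and Ibarra are each not paramedic-certified, so the next rule applies.
Among Mendoza and Ibarra, by date of academy graduation (earlier first): Mendoza (17 Jul 2004) before Ibarra (1 Dec 2006).
Full order: Dimitriou, Osei, Saleh, Espinoza, Mendoza, Ibarra, Ferreira.

Dimitriou, Osei, Saleh, Espinoza, Mendoza, Ibarra, Ferreira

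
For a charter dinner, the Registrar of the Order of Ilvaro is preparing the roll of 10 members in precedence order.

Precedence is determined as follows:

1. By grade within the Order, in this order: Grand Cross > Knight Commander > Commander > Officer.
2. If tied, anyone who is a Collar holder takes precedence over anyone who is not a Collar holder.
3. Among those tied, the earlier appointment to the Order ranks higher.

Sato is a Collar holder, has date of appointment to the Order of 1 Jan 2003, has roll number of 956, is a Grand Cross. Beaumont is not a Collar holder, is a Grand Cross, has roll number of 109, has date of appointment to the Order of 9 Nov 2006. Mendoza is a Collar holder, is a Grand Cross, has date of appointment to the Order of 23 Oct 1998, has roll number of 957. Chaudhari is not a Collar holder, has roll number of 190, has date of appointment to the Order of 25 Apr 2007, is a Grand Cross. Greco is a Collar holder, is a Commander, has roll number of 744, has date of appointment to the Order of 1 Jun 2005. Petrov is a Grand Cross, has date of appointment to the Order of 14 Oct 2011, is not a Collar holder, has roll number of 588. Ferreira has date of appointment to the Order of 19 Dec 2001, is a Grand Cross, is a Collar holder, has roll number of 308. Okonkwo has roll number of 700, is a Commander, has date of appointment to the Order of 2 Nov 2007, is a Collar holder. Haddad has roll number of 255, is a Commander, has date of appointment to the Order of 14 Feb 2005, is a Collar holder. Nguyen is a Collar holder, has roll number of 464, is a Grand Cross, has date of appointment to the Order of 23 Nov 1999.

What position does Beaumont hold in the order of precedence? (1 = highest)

By grade within the Order: Mendoza, Nguyen, Ferreira, Sato, Beaumont, Chaudhari and Petrov (Grand Cross); then Haddad, Greco and Okonkwo (Commander).
Among Mendoza, Nguyen, Ferreira, Sato, Beaumont, Chaudhari and Petrov, a Collar holder before not a Collar holder: Mendoza, Nguyen, Ferreira and Sato (a Collar holder) before Beaumont, Chaudhari and Petrov (not a Collar holder).
Among Mendoza, Nguyen, Ferreira and Sato, by date of appointment to the Order (earlier first): Mendoza (23 Oct 1998) before Nguyen (23 Nov 1999) before Ferreira (19 Dec 2001) before Sato (1 Jan 2003).
Among Beaumont, Chaudhari and Petrov, by date of appointment to the Order (earlier first): Beaumont (9 Nov 2006) before Chaudhari (25 Apr 2007) before Petrov (14 Oct 2011).
Haddad, Greco and Okonkwo are each a Collar holder, so the next rule applies.
Among Haddad, Greco and Okonkwo, by date of appointment to the Order (earlier first): Haddad (14 Feb 2005) before Greco (1 Jun 2005) before Okonkwo (2 Nov 2007).
Order: Mendoza, Nguyen, Ferreira, Sato, Beaumont, Chaudhari, Petrov, Haddad, Greco, Okonkwo. So position 5.

5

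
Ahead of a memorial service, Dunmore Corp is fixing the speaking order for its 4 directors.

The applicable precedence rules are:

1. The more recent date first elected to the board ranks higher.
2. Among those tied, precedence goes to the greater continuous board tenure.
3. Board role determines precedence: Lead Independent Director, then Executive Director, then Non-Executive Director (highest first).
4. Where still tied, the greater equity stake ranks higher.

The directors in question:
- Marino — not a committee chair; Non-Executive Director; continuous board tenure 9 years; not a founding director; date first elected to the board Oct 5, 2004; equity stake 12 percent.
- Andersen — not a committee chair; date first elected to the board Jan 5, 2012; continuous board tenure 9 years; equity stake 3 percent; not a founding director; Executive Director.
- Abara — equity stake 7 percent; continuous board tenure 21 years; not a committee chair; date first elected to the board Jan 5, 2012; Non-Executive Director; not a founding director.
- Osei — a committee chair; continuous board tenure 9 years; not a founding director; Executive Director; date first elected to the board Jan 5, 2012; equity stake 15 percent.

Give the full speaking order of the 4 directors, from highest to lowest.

By date first elected to the board (later first): Abara, Osei and Andersen (each Jan 5, 2012); then Marino (Oct 5, 2004).
Among Abara, Osei and Andersen, by continuous board tenure (higher first): Abara (21 years) before Osei and Andersen (9 years).
Osei and Andersen are each Executive Director, so the next rule applies.
Among Osei and Andersen, by equity stake (higher first): Osei (15 percent) before Andersen (3 percent).
Full order: Abara, Osei, Andersen, Marino.

Abara, Osei, Andersen, Marino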